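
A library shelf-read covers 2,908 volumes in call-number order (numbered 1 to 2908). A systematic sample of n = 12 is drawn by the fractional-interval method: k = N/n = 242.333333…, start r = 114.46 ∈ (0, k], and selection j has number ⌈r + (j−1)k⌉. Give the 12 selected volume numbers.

j=1: r + 0k = 114.46 → ⌈·⌉ = 115
j=2: r + 1k = 356.793333… → ⌈·⌉ = 357
j=3: r + 2k = 599.126666… → ⌈·⌉ = 600
j=4: r + 3k = 841.46 → ⌈·⌉ = 842
j=5: r + 4k = 1083.793333… → ⌈·⌉ = 1084
j=6: r + 5k = 1326.126666… → ⌈·⌉ = 1327
j=7: r + 6k = 1568.46 → ⌈·⌉ = 1569
j=8: r + 7k = 1810.793333… → ⌈·⌉ = 1811
j=9: r + 8k = 2053.126666… → ⌈·⌉ = 2054
j=10: r + 9k = 2295.46 → ⌈·⌉ = 2296
j=11: r + 10k = 2537.793333… → ⌈·⌉ = 2538
j=12: r + 11k = 2780.126666… → ⌈·⌉ = 2781

115, 357, 600, 842, 1084, 1327, 1569, 1811, 2054, 2296, 2538, 2781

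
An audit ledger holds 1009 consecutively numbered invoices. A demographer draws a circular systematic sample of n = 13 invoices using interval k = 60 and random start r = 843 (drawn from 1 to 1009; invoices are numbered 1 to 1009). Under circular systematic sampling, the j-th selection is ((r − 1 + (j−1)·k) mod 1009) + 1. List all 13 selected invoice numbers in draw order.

843, 903, 963, 14, 74, 134, 194, 254, 314, 374, 434, 494, 554

Selection 1: 843
Selection 2: 843 + 60 = 903
Selection 3: 903 + 60 = 963
Selection 4: 963 + 60 = 1023 → 1023 − 1009 = 14
Selection 5: 14 + 60 = 74
Selection 6: 74 + 60 = 134
Selection 7: 134 + 60 = 194
Selection 8: 194 + 60 = 254
Selection 9: 254 + 60 = 314
Selection 10: 314 + 60 = 374
Selection 11: 374 + 60 = 434
Selection 12: 434 + 60 = 494
Selection 13: 494 + 60 = 554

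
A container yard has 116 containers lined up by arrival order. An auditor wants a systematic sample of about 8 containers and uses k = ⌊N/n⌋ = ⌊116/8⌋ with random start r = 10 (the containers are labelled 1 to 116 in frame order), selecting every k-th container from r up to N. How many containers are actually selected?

k = ⌊116/8⌋ = 14
Achieved size = ⌊(116 − 10)/14⌋ + 1 = ⌊106/14⌋ + 1 = 7 + 1 = 8
(last selection: 10 + 7×14 = 108 ≤ 116; next would be 122 > 116)

8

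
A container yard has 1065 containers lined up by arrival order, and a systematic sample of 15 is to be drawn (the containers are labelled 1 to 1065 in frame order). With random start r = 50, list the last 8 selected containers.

547, 618, 689, 760, 831, 902, 973, 1044

k = N/n = 1065/15 = 71
8th selection = 50 + 7×71 = 547
9th: 547 + 71 = 618
10th: 618 + 71 = 689
11th: 689 + 71 = 760
12th: 760 + 71 = 831
13th: 831 + 71 = 902
14th: 902 + 71 = 973
15th: 973 + 71 = 1044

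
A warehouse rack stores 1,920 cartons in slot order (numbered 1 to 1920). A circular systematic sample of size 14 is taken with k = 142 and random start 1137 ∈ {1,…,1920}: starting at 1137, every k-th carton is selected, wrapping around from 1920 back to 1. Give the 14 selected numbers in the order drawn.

1137, 1279, 1421, 1563, 1705, 1847, 69, 211, 353, 495, 637, 779, 921, 1063

Selection 1: 1137
Selection 2: 1137 + 142 = 1279
Selection 3: 1279 + 142 = 1421
Selection 4: 1421 + 142 = 1563
Selection 5: 1563 + 142 = 1705
Selection 6: 1705 + 142 = 1847
Selection 7: 1847 + 142 = 1989 → 1989 − 1920 = 69
Selection 8: 69 + 142 = 211
Selection 9: 211 + 142 = 353
Selection 10: 353 + 142 = 495
Selection 11: 495 + 142 = 637
Selection 12: 637 + 142 = 779
Selection 13: 779 + 142 = 921
Selection 14: 921 + 142 = 1063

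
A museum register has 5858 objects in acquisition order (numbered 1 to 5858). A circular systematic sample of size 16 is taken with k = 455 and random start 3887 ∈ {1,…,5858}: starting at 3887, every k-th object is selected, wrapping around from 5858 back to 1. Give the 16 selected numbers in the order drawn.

Selection 1: 3887
Selection 2: 3887 + 455 = 4342
Selection 3: 4342 + 455 = 4797
Selection 4: 4797 + 455 = 5252
Selection 5: 5252 + 455 = 5707
Selection 6: 5707 + 455 = 6162 → 6162 − 5858 = 304
Selection 7: 304 + 455 = 759
Selection 8: 759 + 455 = 1214
Selection 9: 1214 + 455 = 1669
Selection 10: 1669 + 455 = 2124
Selection 11: 2124 + 455 = 2579
Selection 12: 2579 + 455 = 3034
Selection 13: 3034 + 455 = 3489
Selection 14: 3489 + 455 = 3944
Selection 15: 3944 + 455 = 4399
Selection 16: 4399 + 455 = 4854

3887, 4342, 4797, 5252, 5707, 304, 759, 1214, 1669, 2124, 2579, 3034, 3489, 3944, 4399, 4854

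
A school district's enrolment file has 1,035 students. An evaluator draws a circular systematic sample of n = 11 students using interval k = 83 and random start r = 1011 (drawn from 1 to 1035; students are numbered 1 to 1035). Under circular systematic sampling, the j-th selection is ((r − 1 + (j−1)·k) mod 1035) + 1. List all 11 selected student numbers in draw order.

Selection 1: 1011
Selection 2: 1011 + 83 = 1094 → 1094 − 1035 = 59
Selection 3: 59 + 83 = 142
Selection 4: 142 + 83 = 225
Selection 5: 225 + 83 = 308
Selection 6: 308 + 83 = 391
Selection 7: 391 + 83 = 474
Selection 8: 474 + 83 = 557
Selection 9: 557 + 83 = 640
Selection 10: 640 + 83 = 723
Selection 11: 723 + 83 = 806

1011, 59, 142, 225, 308, 391, 474, 557, 640, 723, 806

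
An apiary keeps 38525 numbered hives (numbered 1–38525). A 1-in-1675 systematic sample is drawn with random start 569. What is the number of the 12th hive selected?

18994

k = 1675
12th selection = r + (12−1)·k = 569 + 11×1675 = 569 + 18425 = 18994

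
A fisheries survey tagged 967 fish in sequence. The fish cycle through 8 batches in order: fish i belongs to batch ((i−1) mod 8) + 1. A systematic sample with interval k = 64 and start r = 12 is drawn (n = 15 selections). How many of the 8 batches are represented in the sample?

1

Consecutive selections differ by k = 64, so their batch numbers differ by 64 mod 8 = 0.
gcd(64, 8) = 8, so the sample visits 8/8 = 1 distinct residues mod 8.
Start 12 is batch 4; the batches hit are 4.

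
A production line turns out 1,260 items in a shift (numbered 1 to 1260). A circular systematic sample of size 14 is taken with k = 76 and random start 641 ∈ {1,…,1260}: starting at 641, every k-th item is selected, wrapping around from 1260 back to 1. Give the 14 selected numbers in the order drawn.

641, 717, 793, 869, 945, 1021, 1097, 1173, 1249, 65, 141, 217, 293, 369

Selection 1: 641
Selection 2: 641 + 76 = 717
Selection 3: 717 + 76 = 793
Selection 4: 793 + 76 = 869
Selection 5: 869 + 76 = 945
Selection 6: 945 + 76 = 1021
Selection 7: 1021 + 76 = 1097
Selection 8: 1097 + 76 = 1173
Selection 9: 1173 + 76 = 1249
Selection 10: 1249 + 76 = 1325 → 1325 − 1260 = 65
Selection 11: 65 + 76 = 141
Selection 12: 141 + 76 = 217
Selection 13: 217 + 76 = 293
Selection 14: 293 + 76 = 369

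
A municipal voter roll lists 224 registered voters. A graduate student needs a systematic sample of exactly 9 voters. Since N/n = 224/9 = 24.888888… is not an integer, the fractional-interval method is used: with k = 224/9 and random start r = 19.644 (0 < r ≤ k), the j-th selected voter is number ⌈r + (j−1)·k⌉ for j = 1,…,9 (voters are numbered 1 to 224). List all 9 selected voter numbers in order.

20, 45, 70, 95, 120, 145, 169, 194, 219

j=1: r + 0k = 19.644 → ⌈·⌉ = 20
j=2: r + 1k = 44.532888… → ⌈·⌉ = 45
j=3: r + 2k = 69.421777… → ⌈·⌉ = 70
j=4: r + 3k = 94.310666… → ⌈·⌉ = 95
j=5: r + 4k = 119.199555… → ⌈·⌉ = 120
j=6: r + 5k = 144.088444… → ⌈·⌉ = 145
j=7: r + 6k = 168.977333… → ⌈·⌉ = 169
j=8: r + 7k = 193.866222… → ⌈·⌉ = 194
j=9: r + 8k = 218.755111… → ⌈·⌉ = 219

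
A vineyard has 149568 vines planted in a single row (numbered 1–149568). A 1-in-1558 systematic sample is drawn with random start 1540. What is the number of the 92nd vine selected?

k = 1558
92nd selection = r + (92−1)·k = 1540 + 91×1558 = 1540 + 141778 = 143318

143318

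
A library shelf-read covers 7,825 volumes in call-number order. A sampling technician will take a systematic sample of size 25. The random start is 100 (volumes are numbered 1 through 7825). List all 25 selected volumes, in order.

k = N/n = 7825/25 = 313
volume 1: 100
volume 2: 100 + 313 = 413
volume 3: 413 + 313 = 726
volume 4: 726 + 313 = 1039
volume 5: 1039 + 313 = 1352
volume 6: 1352 + 313 = 1665
volume 7: 1665 + 313 = 1978
volume 8: 1978 + 313 = 2291
volume 9: 2291 + 313 = 2604
volume 10: 2604 + 313 = 2917
volume 11: 2917 + 313 = 3230
volume 12: 3230 + 313 = 3543
volume 13: 3543 + 313 = 3856
volume 14: 3856 + 313 = 4169
volume 15: 4169 + 313 = 4482
volume 16: 4482 + 313 = 4795
volume 17: 4795 + 313 = 5108
volume 18: 5108 + 313 = 5421
volume 19: 5421 + 313 = 5734
volume 20: 5734 + 313 = 6047
volume 21: 6047 + 313 = 6360
volume 22: 6360 + 313 = 6673
volume 23: 6673 + 313 = 6986
volume 24: 6986 + 313 = 7299
volume 25: 7299 + 313 = 7612

100, 413, 726, 1039, 1352, 1665, 1978, 2291, 2604, 2917, 3230, 3543, 3856, 4169, 4482, 4795, 5108, 5421, 5734, 6047, 6360, 6673, 6986, 7299, 7612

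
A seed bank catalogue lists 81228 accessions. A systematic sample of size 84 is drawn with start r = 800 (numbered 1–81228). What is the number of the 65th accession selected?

62688

k = 81228/84 = 967
65th selection = r + (65−1)·k = 800 + 64×967 = 800 + 61888 = 62688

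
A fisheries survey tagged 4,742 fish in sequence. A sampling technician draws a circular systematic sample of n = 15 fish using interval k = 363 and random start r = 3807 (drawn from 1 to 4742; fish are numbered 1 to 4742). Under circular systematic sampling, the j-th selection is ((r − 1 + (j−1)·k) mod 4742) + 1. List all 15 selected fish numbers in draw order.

Selection 1: 3807
Selection 2: 3807 + 363 = 4170
Selection 3: 4170 + 363 = 4533
Selection 4: 4533 + 363 = 4896 → 4896 − 4742 = 154
Selection 5: 154 + 363 = 517
Selection 6: 517 + 363 = 880
Selection 7: 880 + 363 = 1243
Selection 8: 1243 + 363 = 1606
Selection 9: 1606 + 363 = 1969
Selection 10: 1969 + 363 = 2332
Selection 11: 2332 + 363 = 2695
Selection 12: 2695 + 363 = 3058
Selection 13: 3058 + 363 = 3421
Selection 14: 3421 + 363 = 3784
Selection 15: 3784 + 363 = 4147

3807, 4170, 4533, 154, 517, 880, 1243, 1606, 1969, 2332, 2695, 3058, 3421, 3784, 4147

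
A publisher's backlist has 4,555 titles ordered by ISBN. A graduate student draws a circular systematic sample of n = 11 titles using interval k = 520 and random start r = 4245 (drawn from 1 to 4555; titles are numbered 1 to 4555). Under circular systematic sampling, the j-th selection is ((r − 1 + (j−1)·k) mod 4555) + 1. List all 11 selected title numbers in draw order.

4245, 210, 730, 1250, 1770, 2290, 2810, 3330, 3850, 4370, 335

Selection 1: 4245
Selection 2: 4245 + 520 = 4765 → 4765 − 4555 = 210
Selection 3: 210 + 520 = 730
Selection 4: 730 + 520 = 1250
Selection 5: 1250 + 520 = 1770
Selection 6: 1770 + 520 = 2290
Selection 7: 2290 + 520 = 2810
Selection 8: 2810 + 520 = 3330
Selection 9: 3330 + 520 = 3850
Selection 10: 3850 + 520 = 4370
Selection 11: 4370 + 520 = 4890 → 4890 − 4555 = 335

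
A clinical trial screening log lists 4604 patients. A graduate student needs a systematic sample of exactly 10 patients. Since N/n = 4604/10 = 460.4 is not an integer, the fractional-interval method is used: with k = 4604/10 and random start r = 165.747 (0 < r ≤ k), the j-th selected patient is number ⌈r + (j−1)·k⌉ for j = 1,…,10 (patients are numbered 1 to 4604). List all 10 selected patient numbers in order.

j=1: r + 0k = 165.747 → ⌈·⌉ = 166
j=2: r + 1k = 626.147 → ⌈·⌉ = 627
j=3: r + 2k = 1086.547 → ⌈·⌉ = 1087
j=4: r + 3k = 1546.947 → ⌈·⌉ = 1547
j=5: r + 4k = 2007.347 → ⌈·⌉ = 2008
j=6: r + 5k = 2467.747 → ⌈·⌉ = 2468
j=7: r + 6k = 2928.147 → ⌈·⌉ = 2929
j=8: r + 7k = 3388.547 → ⌈·⌉ = 3389
j=9: r + 8k = 3848.947 → ⌈·⌉ = 3849
j=10: r + 9k = 4309.347 → ⌈·⌉ = 4310

166, 627, 1087, 1547, 2008, 2468, 2929, 3389, 3849, 4310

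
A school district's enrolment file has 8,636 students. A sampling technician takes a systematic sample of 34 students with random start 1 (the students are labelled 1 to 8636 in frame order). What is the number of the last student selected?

k = 8636/34 = 254
34th selection = r + (34−1)·k = 1 + 33×254 = 1 + 8382 = 8383

8383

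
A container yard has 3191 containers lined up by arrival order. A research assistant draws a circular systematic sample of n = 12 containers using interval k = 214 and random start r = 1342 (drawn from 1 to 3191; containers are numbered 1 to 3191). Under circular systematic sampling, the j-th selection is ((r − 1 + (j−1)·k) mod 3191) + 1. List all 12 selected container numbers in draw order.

1342, 1556, 1770, 1984, 2198, 2412, 2626, 2840, 3054, 77, 291, 505

Selection 1: 1342
Selection 2: 1342 + 214 = 1556
Selection 3: 1556 + 214 = 1770
Selection 4: 1770 + 214 = 1984
Selection 5: 1984 + 214 = 2198
Selection 6: 2198 + 214 = 2412
Selection 7: 2412 + 214 = 2626
Selection 8: 2626 + 214 = 2840
Selection 9: 2840 + 214 = 3054
Selection 10: 3054 + 214 = 3268 → 3268 − 3191 = 77
Selection 11: 77 + 214 = 291
Selection 12: 291 + 214 = 505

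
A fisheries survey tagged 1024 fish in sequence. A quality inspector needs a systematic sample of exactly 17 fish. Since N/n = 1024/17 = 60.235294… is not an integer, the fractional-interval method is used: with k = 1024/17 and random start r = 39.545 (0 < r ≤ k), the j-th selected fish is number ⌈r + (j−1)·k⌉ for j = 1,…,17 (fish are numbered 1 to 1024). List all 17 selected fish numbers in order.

j=1: r + 0k = 39.545 → ⌈·⌉ = 40
j=2: r + 1k = 99.780294… → ⌈·⌉ = 100
j=3: r + 2k = 160.015588… → ⌈·⌉ = 161
j=4: r + 3k = 220.250882… → ⌈·⌉ = 221
j=5: r + 4k = 280.486176… → ⌈·⌉ = 281
j=6: r + 5k = 340.721470… → ⌈·⌉ = 341
j=7: r + 6k = 400.956764… → ⌈·⌉ = 401
j=8: r + 7k = 461.192058… → ⌈·⌉ = 462
j=9: r + 8k = 521.427352… → ⌈·⌉ = 522
j=10: r + 9k = 581.662647… → ⌈·⌉ = 582
j=11: r + 10k = 641.897941… → ⌈·⌉ = 642
j=12: r + 11k = 702.133235… → ⌈·⌉ = 703
j=13: r + 12k = 762.368529… → ⌈·⌉ = 763
j=14: r + 13k = 822.603823… → ⌈·⌉ = 823
j=15: r + 14k = 882.839117… → ⌈·⌉ = 883
j=16: r + 15k = 943.074411… → ⌈·⌉ = 944
j=17: r + 16k = 1003.309705… → ⌈·⌉ = 1004

40, 100, 161, 221, 281, 341, 401, 462, 522, 582, 642, 703, 763, 823, 883, 944, 1004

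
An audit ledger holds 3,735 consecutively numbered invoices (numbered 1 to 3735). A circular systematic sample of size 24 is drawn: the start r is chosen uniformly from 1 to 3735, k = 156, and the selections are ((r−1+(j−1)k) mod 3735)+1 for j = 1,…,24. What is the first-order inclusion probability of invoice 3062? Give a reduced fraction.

For each position j, as r ranges over 1…3735 the j-th selection hits every invoice exactly once, so invoice 3062 is selected for exactly 24 of the 3735 starts.
Inclusion probability = 24/3735 = 8/1245.

8/1245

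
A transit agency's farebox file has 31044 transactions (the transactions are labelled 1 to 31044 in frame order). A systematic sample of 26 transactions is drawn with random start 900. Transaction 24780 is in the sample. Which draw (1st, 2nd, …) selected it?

k = 31044/26 = 1194
position = (24780 − 900)/1194 + 1 = 23880/1194 + 1 = 20 + 1 = 21

21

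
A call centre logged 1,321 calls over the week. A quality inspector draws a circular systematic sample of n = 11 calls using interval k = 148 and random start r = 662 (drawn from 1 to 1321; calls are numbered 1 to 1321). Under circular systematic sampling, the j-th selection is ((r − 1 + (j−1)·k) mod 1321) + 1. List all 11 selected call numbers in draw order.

Selection 1: 662
Selection 2: 662 + 148 = 810
Selection 3: 810 + 148 = 958
Selection 4: 958 + 148 = 1106
Selection 5: 1106 + 148 = 1254
Selection 6: 1254 + 148 = 1402 → 1402 − 1321 = 81
Selection 7: 81 + 148 = 229
Selection 8: 229 + 148 = 377
Selection 9: 377 + 148 = 525
Selection 10: 525 + 148 = 673
Selection 11: 673 + 148 = 821

662, 810, 958, 1106, 1254, 81, 229, 377, 525, 673, 821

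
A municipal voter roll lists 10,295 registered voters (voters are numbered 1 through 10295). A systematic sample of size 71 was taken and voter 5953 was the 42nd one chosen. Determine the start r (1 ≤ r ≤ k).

k = 10295/71 = 145
r = 5953 − (42−1)×145 = 5953 − 5945 = 8

8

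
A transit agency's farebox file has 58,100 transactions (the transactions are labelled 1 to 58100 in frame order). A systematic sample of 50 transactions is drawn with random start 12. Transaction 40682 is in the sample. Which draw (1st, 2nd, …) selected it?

36

k = 58100/50 = 1162
position = (40682 − 12)/1162 + 1 = 40670/1162 + 1 = 35 + 1 = 36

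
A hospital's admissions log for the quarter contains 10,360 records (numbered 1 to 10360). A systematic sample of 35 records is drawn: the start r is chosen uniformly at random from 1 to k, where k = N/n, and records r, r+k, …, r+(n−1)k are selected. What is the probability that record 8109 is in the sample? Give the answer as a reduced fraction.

k = 10360/35 = 296.
Record 8109 is selected iff r ≡ 8109 (mod 296); exactly one such r in {1,…,296}.
Inclusion probability = 1/296.

1/296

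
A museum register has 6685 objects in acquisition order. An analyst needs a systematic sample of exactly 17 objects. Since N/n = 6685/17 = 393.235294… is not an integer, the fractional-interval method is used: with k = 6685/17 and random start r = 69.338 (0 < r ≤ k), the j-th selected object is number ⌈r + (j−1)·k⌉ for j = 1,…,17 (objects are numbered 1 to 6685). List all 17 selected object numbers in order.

j=1: r + 0k = 69.338 → ⌈·⌉ = 70
j=2: r + 1k = 462.573294… → ⌈·⌉ = 463
j=3: r + 2k = 855.808588… → ⌈·⌉ = 856
j=4: r + 3k = 1249.043882… → ⌈·⌉ = 1250
j=5: r + 4k = 1642.279176… → ⌈·⌉ = 1643
j=6: r + 5k = 2035.514470… → ⌈·⌉ = 2036
j=7: r + 6k = 2428.749764… → ⌈·⌉ = 2429
j=8: r + 7k = 2821.985058… → ⌈·⌉ = 2822
j=9: r + 8k = 3215.220352… → ⌈·⌉ = 3216
j=10: r + 9k = 3608.455647… → ⌈·⌉ = 3609
j=11: r + 10k = 4001.690941… → ⌈·⌉ = 4002
j=12: r + 11k = 4394.926235… → ⌈·⌉ = 4395
j=13: r + 12k = 4788.161529… → ⌈·⌉ = 4789
j=14: r + 13k = 5181.396823… → ⌈·⌉ = 5182
j=15: r + 14k = 5574.632117… → ⌈·⌉ = 5575
j=16: r + 15k = 5967.867411… → ⌈·⌉ = 5968
j=17: r + 16k = 6361.102705… → ⌈·⌉ = 6362

70, 463, 856, 1250, 1643, 2036, 2429, 2822, 3216, 3609, 4002, 4395, 4789, 5182, 5575, 5968, 6362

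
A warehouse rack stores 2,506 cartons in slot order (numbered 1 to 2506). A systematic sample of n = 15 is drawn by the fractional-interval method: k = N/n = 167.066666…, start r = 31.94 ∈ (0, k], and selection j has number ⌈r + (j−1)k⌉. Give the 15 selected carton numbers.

32, 200, 367, 534, 701, 868, 1035, 1202, 1369, 1536, 1703, 1870, 2037, 2204, 2371

j=1: r + 0k = 31.94 → ⌈·⌉ = 32
j=2: r + 1k = 199.006666… → ⌈·⌉ = 200
j=3: r + 2k = 366.073333… → ⌈·⌉ = 367
j=4: r + 3k = 533.14 → ⌈·⌉ = 534
j=5: r + 4k = 700.206666… → ⌈·⌉ = 701
j=6: r + 5k = 867.273333… → ⌈·⌉ = 868
j=7: r + 6k = 1034.34 → ⌈·⌉ = 1035
j=8: r + 7k = 1201.406666… → ⌈·⌉ = 1202
j=9: r + 8k = 1368.473333… → ⌈·⌉ = 1369
j=10: r + 9k = 1535.54 → ⌈·⌉ = 1536
j=11: r + 10k = 1702.606666… → ⌈·⌉ = 1703
j=12: r + 11k = 1869.673333… → ⌈·⌉ = 1870
j=13: r + 12k = 2036.74 → ⌈·⌉ = 2037
j=14: r + 13k = 2203.806666… → ⌈·⌉ = 2204
j=15: r + 14k = 2370.873333… → ⌈·⌉ = 2371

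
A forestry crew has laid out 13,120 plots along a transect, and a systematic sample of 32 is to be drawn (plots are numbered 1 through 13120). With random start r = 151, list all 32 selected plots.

k = N/n = 13120/32 = 410
plot 1: 151
plot 2: 151 + 410 = 561
plot 3: 561 + 410 = 971
plot 4: 971 + 410 = 1381
plot 5: 1381 + 410 = 1791
plot 6: 1791 + 410 = 2201
plot 7: 2201 + 410 = 2611
plot 8: 2611 + 410 = 3021
plot 9: 3021 + 410 = 3431
plot 10: 3431 + 410 = 3841
plot 11: 3841 + 410 = 4251
plot 12: 4251 + 410 = 4661
plot 13: 4661 + 410 = 5071
plot 14: 5071 + 410 = 5481
plot 15: 5481 + 410 = 5891
plot 16: 5891 + 410 = 6301
plot 17: 6301 + 410 = 6711
plot 18: 6711 + 410 = 7121
plot 19: 7121 + 410 = 7531
plot 20: 7531 + 410 = 7941
plot 21: 7941 + 410 = 8351
plot 22: 8351 + 410 = 8761
plot 23: 8761 + 410 = 9171
plot 24: 9171 + 410 = 9581
plot 25: 9581 + 410 = 9991
plot 26: 9991 + 410 = 10401
plot 27: 10401 + 410 = 10811
plot 28: 10811 + 410 = 11221
plot 29: 11221 + 410 = 11631
plot 30: 11631 + 410 = 12041
plot 31: 12041 + 410 = 12451
plot 32: 12451 + 410 = 12861

151, 561, 971, 1381, 1791, 2201, 2611, 3021, 3431, 3841, 4251, 4661, 5071, 5481, 5891, 6301, 6711, 7121, 7531, 7941, 8351, 8761, 9171, 9581, 9991, 10401, 10811, 11221, 11631, 12041, 12451, 12861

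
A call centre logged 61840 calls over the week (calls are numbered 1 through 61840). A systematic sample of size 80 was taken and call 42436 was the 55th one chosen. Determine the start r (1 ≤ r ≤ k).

694

k = 61840/80 = 773
r = 42436 − (55−1)×773 = 42436 − 41742 = 694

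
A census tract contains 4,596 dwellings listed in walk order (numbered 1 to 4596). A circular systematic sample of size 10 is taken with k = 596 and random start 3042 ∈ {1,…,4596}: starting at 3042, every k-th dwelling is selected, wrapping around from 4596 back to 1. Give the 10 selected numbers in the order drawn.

Selection 1: 3042
Selection 2: 3042 + 596 = 3638
Selection 3: 3638 + 596 = 4234
Selection 4: 4234 + 596 = 4830 → 4830 − 4596 = 234
Selection 5: 234 + 596 = 830
Selection 6: 830 + 596 = 1426
Selection 7: 1426 + 596 = 2022
Selection 8: 2022 + 596 = 2618
Selection 9: 2618 + 596 = 3214
Selection 10: 3214 + 596 = 3810

3042, 3638, 4234, 234, 830, 1426, 2022, 2618, 3214, 3810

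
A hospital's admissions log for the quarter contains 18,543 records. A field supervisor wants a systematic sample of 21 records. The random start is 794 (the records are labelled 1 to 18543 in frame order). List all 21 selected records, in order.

794, 1677, 2560, 3443, 4326, 5209, 6092, 6975, 7858, 8741, 9624, 10507, 11390, 12273, 13156, 14039, 14922, 15805, 16688, 17571, 18454

k = N/n = 18543/21 = 883
record 1: 794
record 2: 794 + 883 = 1677
record 3: 1677 + 883 = 2560
record 4: 2560 + 883 = 3443
record 5: 3443 + 883 = 4326
record 6: 4326 + 883 = 5209
record 7: 5209 + 883 = 6092
record 8: 6092 + 883 = 6975
record 9: 6975 + 883 = 7858
record 10: 7858 + 883 = 8741
record 11: 8741 + 883 = 9624
record 12: 9624 + 883 = 10507
record 13: 10507 + 883 = 11390
record 14: 11390 + 883 = 12273
record 15: 12273 + 883 = 13156
record 16: 13156 + 883 = 14039
record 17: 14039 + 883 = 14922
record 18: 14922 + 883 = 15805
record 19: 15805 + 883 = 16688
record 20: 16688 + 883 = 17571
record 21: 17571 + 883 = 18454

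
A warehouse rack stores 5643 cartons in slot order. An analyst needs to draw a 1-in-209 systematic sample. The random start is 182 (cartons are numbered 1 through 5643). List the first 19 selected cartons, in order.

182, 391, 600, 809, 1018, 1227, 1436, 1645, 1854, 2063, 2272, 2481, 2690, 2899, 3108, 3317, 3526, 3735, 3944

carton 1: 182
carton 2: 182 + 209 = 391
carton 3: 391 + 209 = 600
carton 4: 600 + 209 = 809
carton 5: 809 + 209 = 1018
carton 6: 1018 + 209 = 1227
carton 7: 1227 + 209 = 1436
carton 8: 1436 + 209 = 1645
carton 9: 1645 + 209 = 1854
carton 10: 1854 + 209 = 2063
carton 11: 2063 + 209 = 2272
carton 12: 2272 + 209 = 2481
carton 13: 2481 + 209 = 2690
carton 14: 2690 + 209 = 2899
carton 15: 2899 + 209 = 3108
carton 16: 3108 + 209 = 3317
carton 17: 3317 + 209 = 3526
carton 18: 3526 + 209 = 3735
carton 19: 3735 + 209 = 3944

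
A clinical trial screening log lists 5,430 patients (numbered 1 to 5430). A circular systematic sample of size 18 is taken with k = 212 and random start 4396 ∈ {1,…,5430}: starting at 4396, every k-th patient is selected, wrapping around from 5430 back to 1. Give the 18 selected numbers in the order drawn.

Selection 1: 4396
Selection 2: 4396 + 212 = 4608
Selection 3: 4608 + 212 = 4820
Selection 4: 4820 + 212 = 5032
Selection 5: 5032 + 212 = 5244
Selection 6: 5244 + 212 = 5456 → 5456 − 5430 = 26
Selection 7: 26 + 212 = 238
Selection 8: 238 + 212 = 450
Selection 9: 450 + 212 = 662
Selection 10: 662 + 212 = 874
Selection 11: 874 + 212 = 1086
Selection 12: 1086 + 212 = 1298
Selection 13: 1298 + 212 = 1510
Selection 14: 1510 + 212 = 1722
Selection 15: 1722 + 212 = 1934
Selection 16: 1934 + 212 = 2146
Selection 17: 2146 + 212 = 2358
Selection 18: 2358 + 212 = 2570

4396, 4608, 4820, 5032, 5244, 26, 238, 450, 662, 874, 1086, 1298, 1510, 1722, 1934, 2146, 2358, 2570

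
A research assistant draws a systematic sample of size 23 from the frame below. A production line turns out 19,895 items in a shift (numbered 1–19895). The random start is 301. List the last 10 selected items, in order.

11546, 12411, 13276, 14141, 15006, 15871, 16736, 17601, 18466, 19331

k = N/n = 19895/23 = 865
14th selection = 301 + 13×865 = 11546
15th: 11546 + 865 = 12411
16th: 12411 + 865 = 13276
17th: 13276 + 865 = 14141
18th: 14141 + 865 = 15006
19th: 15006 + 865 = 15871
20th: 15871 + 865 = 16736
21st: 16736 + 865 = 17601
22nd: 17601 + 865 = 18466
23rd: 18466 + 865 = 19331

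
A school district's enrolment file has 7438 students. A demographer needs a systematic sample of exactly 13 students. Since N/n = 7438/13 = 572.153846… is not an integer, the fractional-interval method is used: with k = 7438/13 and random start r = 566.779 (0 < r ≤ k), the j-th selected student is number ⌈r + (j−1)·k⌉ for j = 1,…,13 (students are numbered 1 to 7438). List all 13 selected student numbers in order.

j=1: r + 0k = 566.779 → ⌈·⌉ = 567
j=2: r + 1k = 1138.932846… → ⌈·⌉ = 1139
j=3: r + 2k = 1711.086692… → ⌈·⌉ = 1712
j=4: r + 3k = 2283.240538… → ⌈·⌉ = 2284
j=5: r + 4k = 2855.394384… → ⌈·⌉ = 2856
j=6: r + 5k = 3427.548230… → ⌈·⌉ = 3428
j=7: r + 6k = 3999.702076… → ⌈·⌉ = 4000
j=8: r + 7k = 4571.855923… → ⌈·⌉ = 4572
j=9: r + 8k = 5144.009769… → ⌈·⌉ = 5145
j=10: r + 9k = 5716.163615… → ⌈·⌉ = 5717
j=11: r + 10k = 6288.317461… → ⌈·⌉ = 6289
j=12: r + 11k = 6860.471307… → ⌈·⌉ = 6861
j=13: r + 12k = 7432.625153… → ⌈·⌉ = 7433

567, 1139, 1712, 2284, 2856, 3428, 4000, 4572, 5145, 5717, 6289, 6861, 7433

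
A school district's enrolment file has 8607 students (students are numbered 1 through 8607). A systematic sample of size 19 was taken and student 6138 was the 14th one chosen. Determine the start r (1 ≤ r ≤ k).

249

k = 8607/19 = 453
r = 6138 − (14−1)×453 = 6138 − 5889 = 249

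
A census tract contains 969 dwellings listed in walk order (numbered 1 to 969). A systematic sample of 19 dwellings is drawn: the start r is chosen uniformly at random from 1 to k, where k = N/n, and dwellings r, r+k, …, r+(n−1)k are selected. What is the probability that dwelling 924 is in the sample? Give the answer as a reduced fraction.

k = 969/19 = 51.
Dwelling 924 is selected iff r ≡ 924 (mod 51); exactly one such r in {1,…,51}.
Inclusion probability = 1/51.

1/51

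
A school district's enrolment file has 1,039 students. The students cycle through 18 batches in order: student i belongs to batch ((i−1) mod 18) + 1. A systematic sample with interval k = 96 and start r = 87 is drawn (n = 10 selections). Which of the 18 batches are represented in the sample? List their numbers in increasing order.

Consecutive selections differ by k = 96, so their batch numbers differ by 96 mod 18 = 6.
gcd(96, 18) = 6, so the sample visits 18/6 = 3 distinct residues mod 18.
Start 87 is batch 15; the batches hit are 3, 9, 15.

3, 9, 15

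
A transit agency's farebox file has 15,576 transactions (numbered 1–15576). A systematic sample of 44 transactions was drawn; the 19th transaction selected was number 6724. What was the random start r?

k = 15576/44 = 354
r = 6724 − (19−1)×354 = 6724 − 6372 = 352

352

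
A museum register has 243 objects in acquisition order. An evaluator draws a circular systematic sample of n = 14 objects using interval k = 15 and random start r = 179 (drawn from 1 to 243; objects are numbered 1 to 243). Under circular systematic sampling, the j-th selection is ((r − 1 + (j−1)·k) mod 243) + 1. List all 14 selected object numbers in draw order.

Selection 1: 179
Selection 2: 179 + 15 = 194
Selection 3: 194 + 15 = 209
Selection 4: 209 + 15 = 224
Selection 5: 224 + 15 = 239
Selection 6: 239 + 15 = 254 → 254 − 243 = 11
Selection 7: 11 + 15 = 26
Selection 8: 26 + 15 = 41
Selection 9: 41 + 15 = 56
Selection 10: 56 + 15 = 71
Selection 11: 71 + 15 = 86
Selection 12: 86 + 15 = 101
Selection 13: 101 + 15 = 116
Selection 14: 116 + 15 = 131

179, 194, 209, 224, 239, 11, 26, 41, 56, 71, 86, 101, 116, 131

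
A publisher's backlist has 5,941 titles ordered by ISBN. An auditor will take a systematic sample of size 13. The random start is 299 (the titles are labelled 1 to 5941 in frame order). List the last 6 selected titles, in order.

3498, 3955, 4412, 4869, 5326, 5783

k = N/n = 5941/13 = 457
8th selection = 299 + 7×457 = 3498
9th: 3498 + 457 = 3955
10th: 3955 + 457 = 4412
11th: 4412 + 457 = 4869
12th: 4869 + 457 = 5326
13th: 5326 + 457 = 5783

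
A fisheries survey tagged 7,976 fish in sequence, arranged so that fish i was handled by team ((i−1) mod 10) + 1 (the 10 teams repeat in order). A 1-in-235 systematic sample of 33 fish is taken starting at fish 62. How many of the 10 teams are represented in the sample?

Consecutive selections differ by k = 235, so their team numbers differ by 235 mod 10 = 5.
gcd(235, 10) = 5, so the sample visits 10/5 = 2 distinct residues mod 10.
Start 62 is team 2; the teams hit are 2, 7.

2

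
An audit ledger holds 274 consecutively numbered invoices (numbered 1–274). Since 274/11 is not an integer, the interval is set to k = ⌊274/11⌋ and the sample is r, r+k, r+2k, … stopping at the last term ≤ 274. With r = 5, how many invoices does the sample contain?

k = ⌊274/11⌋ = 24
Achieved size = ⌊(274 − 5)/24⌋ + 1 = ⌊269/24⌋ + 1 = 11 + 1 = 12
(last selection: 5 + 11×24 = 269 ≤ 274; next would be 293 > 274)

12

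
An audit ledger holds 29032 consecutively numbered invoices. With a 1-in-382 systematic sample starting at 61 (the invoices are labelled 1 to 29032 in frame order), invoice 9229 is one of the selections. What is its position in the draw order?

k = 382
position = (9229 − 61)/382 + 1 = 9168/382 + 1 = 24 + 1 = 25

25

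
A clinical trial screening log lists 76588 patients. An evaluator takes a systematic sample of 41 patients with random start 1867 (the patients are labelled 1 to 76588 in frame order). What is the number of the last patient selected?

k = 76588/41 = 1868
41st selection = r + (41−1)·k = 1867 + 40×1868 = 1867 + 74720 = 76587

76587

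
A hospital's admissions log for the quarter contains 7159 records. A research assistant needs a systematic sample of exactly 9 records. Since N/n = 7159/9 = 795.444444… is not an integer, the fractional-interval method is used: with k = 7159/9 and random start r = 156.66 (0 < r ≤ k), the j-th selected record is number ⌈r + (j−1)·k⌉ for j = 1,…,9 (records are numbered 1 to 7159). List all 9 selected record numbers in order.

j=1: r + 0k = 156.66 → ⌈·⌉ = 157
j=2: r + 1k = 952.104444… → ⌈·⌉ = 953
j=3: r + 2k = 1747.548888… → ⌈·⌉ = 1748
j=4: r + 3k = 2542.993333… → ⌈·⌉ = 2543
j=5: r + 4k = 3338.437777… → ⌈·⌉ = 3339
j=6: r + 5k = 4133.882222… → ⌈·⌉ = 4134
j=7: r + 6k = 4929.326666… → ⌈·⌉ = 4930
j=8: r + 7k = 5724.771111… → ⌈·⌉ = 5725
j=9: r + 8k = 6520.215555… → ⌈·⌉ = 6521

157, 953, 1748, 2543, 3339, 4134, 4930, 5725, 6521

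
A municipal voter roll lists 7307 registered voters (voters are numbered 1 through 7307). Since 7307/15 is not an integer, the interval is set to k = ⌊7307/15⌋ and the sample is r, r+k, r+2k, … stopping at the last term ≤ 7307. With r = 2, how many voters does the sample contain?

16

k = ⌊7307/15⌋ = 487
Achieved size = ⌊(7307 − 2)/487⌋ + 1 = ⌊7305/487⌋ + 1 = 15 + 1 = 16
(last selection: 2 + 15×487 = 7307 ≤ 7307; next would be 7794 > 7307)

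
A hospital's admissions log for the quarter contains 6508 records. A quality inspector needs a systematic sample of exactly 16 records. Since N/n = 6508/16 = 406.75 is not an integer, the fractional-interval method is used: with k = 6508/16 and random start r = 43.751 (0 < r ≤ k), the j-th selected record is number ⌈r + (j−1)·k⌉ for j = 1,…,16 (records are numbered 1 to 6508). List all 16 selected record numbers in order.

44, 451, 858, 1265, 1671, 2078, 2485, 2892, 3298, 3705, 4112, 4519, 4925, 5332, 5739, 6146

j=1: r + 0k = 43.751 → ⌈·⌉ = 44
j=2: r + 1k = 450.501 → ⌈·⌉ = 451
j=3: r + 2k = 857.251 → ⌈·⌉ = 858
j=4: r + 3k = 1264.001 → ⌈·⌉ = 1265
j=5: r + 4k = 1670.751 → ⌈·⌉ = 1671
j=6: r + 5k = 2077.501 → ⌈·⌉ = 2078
j=7: r + 6k = 2484.251 → ⌈·⌉ = 2485
j=8: r + 7k = 2891.001 → ⌈·⌉ = 2892
j=9: r + 8k = 3297.751 → ⌈·⌉ = 3298
j=10: r + 9k = 3704.501 → ⌈·⌉ = 3705
j=11: r + 10k = 4111.251 → ⌈·⌉ = 4112
j=12: r + 11k = 4518.001 → ⌈·⌉ = 4519
j=13: r + 12k = 4924.751 → ⌈·⌉ = 4925
j=14: r + 13k = 5331.501 → ⌈·⌉ = 5332
j=15: r + 14k = 5738.251 → ⌈·⌉ = 5739
j=16: r + 15k = 6145.001 → ⌈·⌉ = 6146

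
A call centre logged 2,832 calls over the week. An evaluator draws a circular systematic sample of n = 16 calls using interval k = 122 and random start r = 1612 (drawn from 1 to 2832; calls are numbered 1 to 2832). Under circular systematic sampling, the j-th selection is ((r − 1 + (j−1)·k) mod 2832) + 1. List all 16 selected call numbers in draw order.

1612, 1734, 1856, 1978, 2100, 2222, 2344, 2466, 2588, 2710, 2832, 122, 244, 366, 488, 610

Selection 1: 1612
Selection 2: 1612 + 122 = 1734
Selection 3: 1734 + 122 = 1856
Selection 4: 1856 + 122 = 1978
Selection 5: 1978 + 122 = 2100
Selection 6: 2100 + 122 = 2222
Selection 7: 2222 + 122 = 2344
Selection 8: 2344 + 122 = 2466
Selection 9: 2466 + 122 = 2588
Selection 10: 2588 + 122 = 2710
Selection 11: 2710 + 122 = 2832
Selection 12: 2832 + 122 = 2954 → 2954 − 2832 = 122
Selection 13: 122 + 122 = 244
Selection 14: 244 + 122 = 366
Selection 15: 366 + 122 = 488
Selection 16: 488 + 122 = 610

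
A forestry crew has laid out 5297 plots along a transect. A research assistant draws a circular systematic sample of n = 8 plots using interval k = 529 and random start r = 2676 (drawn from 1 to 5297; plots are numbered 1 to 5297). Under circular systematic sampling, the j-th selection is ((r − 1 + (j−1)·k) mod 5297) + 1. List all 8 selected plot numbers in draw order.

2676, 3205, 3734, 4263, 4792, 24, 553, 1082

Selection 1: 2676
Selection 2: 2676 + 529 = 3205
Selection 3: 3205 + 529 = 3734
Selection 4: 3734 + 529 = 4263
Selection 5: 4263 + 529 = 4792
Selection 6: 4792 + 529 = 5321 → 5321 − 5297 = 24
Selection 7: 24 + 529 = 553
Selection 8: 553 + 529 = 1082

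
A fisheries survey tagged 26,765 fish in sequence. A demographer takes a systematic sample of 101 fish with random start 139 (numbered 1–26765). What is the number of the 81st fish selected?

21339

k = 26765/101 = 265
81st selection = r + (81−1)·k = 139 + 80×265 = 139 + 21200 = 21339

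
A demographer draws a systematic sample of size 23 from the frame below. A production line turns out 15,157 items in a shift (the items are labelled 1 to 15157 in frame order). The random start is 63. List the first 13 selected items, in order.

k = N/n = 15157/23 = 659
item 1: 63
item 2: 63 + 659 = 722
item 3: 722 + 659 = 1381
item 4: 1381 + 659 = 2040
item 5: 2040 + 659 = 2699
item 6: 2699 + 659 = 3358
item 7: 3358 + 659 = 4017
item 8: 4017 + 659 = 4676
item 9: 4676 + 659 = 5335
item 10: 5335 + 659 = 5994
item 11: 5994 + 659 = 6653
item 12: 6653 + 659 = 7312
item 13: 7312 + 659 = 7971

63, 722, 1381, 2040, 2699, 3358, 4017, 4676, 5335, 5994, 6653, 7312, 7971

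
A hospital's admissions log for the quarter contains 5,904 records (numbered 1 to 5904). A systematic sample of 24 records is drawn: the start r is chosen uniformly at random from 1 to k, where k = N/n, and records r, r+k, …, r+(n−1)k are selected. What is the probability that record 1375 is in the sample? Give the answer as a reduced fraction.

k = 5904/24 = 246.
Record 1375 is selected iff r ≡ 1375 (mod 246); exactly one such r in {1,…,246}.
Inclusion probability = 1/246.

1/246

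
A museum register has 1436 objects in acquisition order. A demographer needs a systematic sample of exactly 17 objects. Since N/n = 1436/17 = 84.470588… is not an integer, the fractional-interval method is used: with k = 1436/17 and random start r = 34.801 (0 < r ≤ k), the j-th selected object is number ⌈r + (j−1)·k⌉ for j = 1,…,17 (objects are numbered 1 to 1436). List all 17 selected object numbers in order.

35, 120, 204, 289, 373, 458, 542, 627, 711, 796, 880, 964, 1049, 1133, 1218, 1302, 1387

j=1: r + 0k = 34.801 → ⌈·⌉ = 35
j=2: r + 1k = 119.271588… → ⌈·⌉ = 120
j=3: r + 2k = 203.742176… → ⌈·⌉ = 204
j=4: r + 3k = 288.212764… → ⌈·⌉ = 289
j=5: r + 4k = 372.683352… → ⌈·⌉ = 373
j=6: r + 5k = 457.153941… → ⌈·⌉ = 458
j=7: r + 6k = 541.624529… → ⌈·⌉ = 542
j=8: r + 7k = 626.095117… → ⌈·⌉ = 627
j=9: r + 8k = 710.565705… → ⌈·⌉ = 711
j=10: r + 9k = 795.036294… → ⌈·⌉ = 796
j=11: r + 10k = 879.506882… → ⌈·⌉ = 880
j=12: r + 11k = 963.977470… → ⌈·⌉ = 964
j=13: r + 12k = 1048.448058… → ⌈·⌉ = 1049
j=14: r + 13k = 1132.918647… → ⌈·⌉ = 1133
j=15: r + 14k = 1217.389235… → ⌈·⌉ = 1218
j=16: r + 15k = 1301.859823… → ⌈·⌉ = 1302
j=17: r + 16k = 1386.330411… → ⌈·⌉ = 1387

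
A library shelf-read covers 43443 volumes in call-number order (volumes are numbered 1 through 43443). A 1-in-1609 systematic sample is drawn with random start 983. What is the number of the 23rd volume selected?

k = 1609
23rd selection = r + (23−1)·k = 983 + 22×1609 = 983 + 35398 = 36381

36381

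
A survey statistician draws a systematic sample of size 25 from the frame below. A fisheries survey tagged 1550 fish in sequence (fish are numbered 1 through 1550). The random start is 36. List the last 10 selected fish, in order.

k = N/n = 1550/25 = 62
16th selection = 36 + 15×62 = 966
17th: 966 + 62 = 1028
18th: 1028 + 62 = 1090
19th: 1090 + 62 = 1152
20th: 1152 + 62 = 1214
21st: 1214 + 62 = 1276
22nd: 1276 + 62 = 1338
23rd: 1338 + 62 = 1400
24th: 1400 + 62 = 1462
25th: 1462 + 62 = 1524

966, 1028, 1090, 1152, 1214, 1276, 1338, 1400, 1462, 1524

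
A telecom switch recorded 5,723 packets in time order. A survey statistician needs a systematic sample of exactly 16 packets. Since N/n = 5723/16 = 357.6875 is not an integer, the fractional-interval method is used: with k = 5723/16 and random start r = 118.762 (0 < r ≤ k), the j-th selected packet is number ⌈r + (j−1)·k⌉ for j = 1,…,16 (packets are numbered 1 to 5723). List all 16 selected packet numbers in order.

j=1: r + 0k = 118.762 → ⌈·⌉ = 119
j=2: r + 1k = 476.4495 → ⌈·⌉ = 477
j=3: r + 2k = 834.137 → ⌈·⌉ = 835
j=4: r + 3k = 1191.8245 → ⌈·⌉ = 1192
j=5: r + 4k = 1549.512 → ⌈·⌉ = 1550
j=6: r + 5k = 1907.1995 → ⌈·⌉ = 1908
j=7: r + 6k = 2264.887 → ⌈·⌉ = 2265
j=8: r + 7k = 2622.5745 → ⌈·⌉ = 2623
j=9: r + 8k = 2980.262 → ⌈·⌉ = 2981
j=10: r + 9k = 3337.9495 → ⌈·⌉ = 3338
j=11: r + 10k = 3695.637 → ⌈·⌉ = 3696
j=12: r + 11k = 4053.3245 → ⌈·⌉ = 4054
j=13: r + 12k = 4411.012 → ⌈·⌉ = 4412
j=14: r + 13k = 4768.6995 → ⌈·⌉ = 4769
j=15: r + 14k = 5126.387 → ⌈·⌉ = 5127
j=16: r + 15k = 5484.0745 → ⌈·⌉ = 5485

119, 477, 835, 1192, 1550, 1908, 2265, 2623, 2981, 3338, 3696, 4054, 4412, 4769, 5127, 5485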